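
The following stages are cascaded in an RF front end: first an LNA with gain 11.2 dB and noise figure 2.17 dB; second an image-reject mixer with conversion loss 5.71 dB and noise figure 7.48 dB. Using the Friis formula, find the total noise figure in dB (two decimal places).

Convert to linear (a loss of L dB is a gain of −L dB): F_i = 10^(NF_i/10), G_i = 10^(G_i,dB/10)
  Stage 1: F_1 = 10^(2.17/10) = 1.648, G_1 = 10^(11.2/10) = 13.18
  Stage 2: F_2 = 10^(7.48/10) = 5.598, G_2 = 10^(−5.71/10) = 0.2685
Friis cascade:
  F = 1.648 + (5.598 − 1)/13.18 = 1.997
NF = 10 log₁₀(1.997) = 3.00 dB

3.00 dB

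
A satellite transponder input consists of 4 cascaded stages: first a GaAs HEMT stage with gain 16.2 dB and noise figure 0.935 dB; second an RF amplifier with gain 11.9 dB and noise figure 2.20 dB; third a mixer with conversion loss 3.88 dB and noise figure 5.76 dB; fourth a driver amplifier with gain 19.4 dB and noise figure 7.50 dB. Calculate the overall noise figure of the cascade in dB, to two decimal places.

1.06 dB

Convert to linear (a loss of L dB is a gain of −L dB): F_i = 10^(NF_i/10), G_i = 10^(G_i,dB/10)
  Stage 1: F_1 = 10^(0.935/10) = 1.240, G_1 = 10^(16.2/10) = 41.69
  Stage 2: F_2 = 10^(2.20/10) = 1.660, G_2 = 10^(11.9/10) = 15.49
  Stage 3: F_3 = 10^(5.76/10) = 3.767, G_3 = 10^(−3.88/10) = 0.4093
  Stage 4: F_4 = 10^(7.50/10) = 5.623, G_4 = 10^(19.4/10) = 87.10
Friis cascade:
  F = 1.240 + (1.660 − 1)/41.69 + (3.767 − 1)/645.7 + (5.623 − 1)/264.2 = 1.278
NF = 10 log₁₀(1.278) = 1.06 dB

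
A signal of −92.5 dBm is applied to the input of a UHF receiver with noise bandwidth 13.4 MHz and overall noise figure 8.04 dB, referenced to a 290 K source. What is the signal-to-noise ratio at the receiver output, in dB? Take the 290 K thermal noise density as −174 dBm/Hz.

Noise floor: N = −174 + 10 log₁₀(B) + NF
10 log₁₀(1.34×10⁷) = 71.27 dB
N = −174 + 71.27 + 8.04 = −94.69 dBm
SNR = P_sig − N = −92.5 − (−94.69) = 2.19 dB → 2.2 dB

2.2 dB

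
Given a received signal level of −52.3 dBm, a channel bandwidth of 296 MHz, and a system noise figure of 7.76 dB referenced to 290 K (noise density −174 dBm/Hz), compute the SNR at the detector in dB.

29.2 dB

Noise floor: N = −174 + 10 log₁₀(B) + NF
10 log₁₀(2.96×10⁸) = 84.71 dB
N = −174 + 84.71 + 7.76 = −81.53 dBm
SNR = P_sig − N = −52.3 − (−81.53) = 29.23 dB → 29.2 dB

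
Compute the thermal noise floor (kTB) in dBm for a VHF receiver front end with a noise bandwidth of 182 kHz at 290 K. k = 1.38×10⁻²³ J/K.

P_n = kTB = 1.38×10⁻²³ × 290 × 1.82×10⁵ = 7.28×10⁻¹⁶ W
In dBm: 10 log₁₀(7.28×10⁻¹⁶ / 10⁻³) = −121.4 dBm

−121.4 dBm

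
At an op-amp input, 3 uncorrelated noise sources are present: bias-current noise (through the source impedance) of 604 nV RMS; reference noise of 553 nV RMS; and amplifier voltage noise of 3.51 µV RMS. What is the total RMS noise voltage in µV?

Uncorrelated sources add in power (mean-square): V_tot = √(ΣV_i²)
V_tot = √[(6.04×10⁻⁷)² + (5.53×10⁻⁷)² + (3.51×10⁻⁶)²] = 3.60×10⁻⁶ V = 3.60 µV

3.60 µV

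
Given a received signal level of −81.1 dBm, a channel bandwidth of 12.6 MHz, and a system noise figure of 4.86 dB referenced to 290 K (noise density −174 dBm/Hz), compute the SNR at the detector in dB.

17.0 dB

Noise floor: N = −174 + 10 log₁₀(B) + NF
10 log₁₀(1.26×10⁷) = 71 dB
N = −174 + 71 + 4.86 = −98.14 dBm
SNR = P_sig − N = −81.1 − (−98.14) = 17.04 dB → 17.0 dB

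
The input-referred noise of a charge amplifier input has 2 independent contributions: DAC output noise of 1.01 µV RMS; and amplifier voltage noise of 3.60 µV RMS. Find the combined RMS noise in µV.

Uncorrelated sources add in power (mean-square): V_tot = √(ΣV_i²)
V_tot = √[(1.01×10⁻⁶)² + (3.60×10⁻⁶)²] = 3.74×10⁻⁶ V = 3.74 µV

3.74 µV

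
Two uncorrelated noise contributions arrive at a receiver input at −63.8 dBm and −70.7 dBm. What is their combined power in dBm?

Convert to linear, add, convert back:
P₁ = 4.17×10⁻¹⁰ W, P₂ = 8.51×10⁻¹¹ W
P_tot = 5.02×10⁻¹⁰ W → 10 log₁₀(P_tot / 10⁻³) = −63.0 dBm

−63.0 dBm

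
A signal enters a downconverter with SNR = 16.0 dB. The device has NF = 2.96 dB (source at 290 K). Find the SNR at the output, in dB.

By definition F = SNR_in/SNR_out, so in dB: SNR_out = SNR_in − NF
SNR_out = 16.0 − 2.96 = 13.04 dB

13.04 dB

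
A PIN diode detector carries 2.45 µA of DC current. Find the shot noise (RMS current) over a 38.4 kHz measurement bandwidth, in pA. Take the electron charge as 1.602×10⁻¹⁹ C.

I_n = √(2qI·B)
2qI·B = 2 × 1.602×10⁻¹⁹ × 2.45×10⁻⁶ × 3.84×10⁴ = 3.01×10⁻²⁰ A²
I_n = √(3.01×10⁻²⁰) = 1.74×10⁻¹⁰ A = 174 pA

174 pA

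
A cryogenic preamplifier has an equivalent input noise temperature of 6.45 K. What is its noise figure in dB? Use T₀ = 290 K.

0.096 dB

F = 1 + T_e/T₀ = 1 + 6.45/290 = 1.02224
NF = 10 log₁₀(1.02224) = 0.096 dB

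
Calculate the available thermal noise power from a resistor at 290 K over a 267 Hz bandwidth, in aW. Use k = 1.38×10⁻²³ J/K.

1.07 aW

P_n = kTB = 1.38×10⁻²³ × 290 × 2.67×10² = 1.07×10⁻¹⁸ W = 1.07 aW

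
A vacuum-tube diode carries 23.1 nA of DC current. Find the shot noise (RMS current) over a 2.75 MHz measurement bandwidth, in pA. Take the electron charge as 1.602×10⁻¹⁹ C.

143 pA

I_n = √(2qI·B)
2qI·B = 2 × 1.602×10⁻¹⁹ × 2.31×10⁻⁸ × 2.75×10⁶ = 2.04×10⁻²⁰ A²
I_n = √(2.04×10⁻²⁰) = 1.43×10⁻¹⁰ A = 143 pA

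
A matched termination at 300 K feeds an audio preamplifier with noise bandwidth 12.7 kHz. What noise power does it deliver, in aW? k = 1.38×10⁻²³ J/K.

P_n = kTB = 1.38×10⁻²³ × 300 × 1.27×10⁴ = 5.26×10⁻¹⁷ W = 52.6 aW

52.6 aW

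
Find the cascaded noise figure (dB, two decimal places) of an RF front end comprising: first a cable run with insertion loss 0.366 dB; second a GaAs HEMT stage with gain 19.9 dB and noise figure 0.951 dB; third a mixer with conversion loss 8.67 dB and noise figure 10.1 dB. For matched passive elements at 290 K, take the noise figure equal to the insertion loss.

Convert to linear (a loss of L dB is a gain of −L dB): F_i = 10^(NF_i/10), G_i = 10^(G_i,dB/10)
  Stage 1: F_1 = 10^(0.366/10) = 1.088, G_1 = 10^(−0.366/10) = 0.9192
  Stage 2: F_2 = 10^(0.951/10) = 1.245, G_2 = 10^(19.9/10) = 97.72
  Stage 3: F_3 = 10^(10.1/10) = 10.23, G_3 = 10^(−8.67/10) = 0.1358
Friis cascade:
  F = 1.088 + (1.245 − 1)/0.9192 + (10.23 − 1)/89.83 = 1.457
NF = 10 log₁₀(1.457) = 1.63 dB

1.63 dB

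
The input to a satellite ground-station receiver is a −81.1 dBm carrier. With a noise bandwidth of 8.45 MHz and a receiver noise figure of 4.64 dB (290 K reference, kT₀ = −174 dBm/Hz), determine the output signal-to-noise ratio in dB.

Noise floor: N = −174 + 10 log₁₀(B) + NF
10 log₁₀(8.45×10⁶) = 69.27 dB
N = −174 + 69.27 + 4.64 = −100.09 dBm
SNR = P_sig − N = −81.1 − (−100.09) = 18.99 dB → 19.0 dB

19.0 dB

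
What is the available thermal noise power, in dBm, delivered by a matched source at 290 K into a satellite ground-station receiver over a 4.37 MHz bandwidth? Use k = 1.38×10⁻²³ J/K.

−107.6 dBm

P_n = kTB = 1.38×10⁻²³ × 290 × 4.37×10⁶ = 1.75×10⁻¹⁴ W
In dBm: 10 log₁₀(1.75×10⁻¹⁴ / 10⁻³) = −107.6 dBm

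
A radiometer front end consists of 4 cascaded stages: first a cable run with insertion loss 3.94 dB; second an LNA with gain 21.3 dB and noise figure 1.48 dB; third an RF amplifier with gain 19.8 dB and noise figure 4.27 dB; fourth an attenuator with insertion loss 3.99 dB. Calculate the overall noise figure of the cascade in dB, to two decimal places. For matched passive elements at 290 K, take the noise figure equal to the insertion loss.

Convert to linear (a loss of L dB is a gain of −L dB): F_i = 10^(NF_i/10), G_i = 10^(G_i,dB/10)
  Stage 1: F_1 = 10^(3.94/10) = 2.477, G_1 = 10^(−3.94/10) = 0.4036
  Stage 2: F_2 = 10^(1.48/10) = 1.406, G_2 = 10^(21.3/10) = 134.9
  Stage 3: F_3 = 10^(4.27/10) = 2.673, G_3 = 10^(19.8/10) = 95.50
  Stage 4: F_4 = 10^(3.99/10) = 2.506, G_4 = 10^(−3.99/10) = 0.3990
Friis cascade:
  F = 2.477 + (1.406 − 1)/0.4036 + (2.673 − 1)/54.45 + (2.506 − 1)/5200 = 3.514
NF = 10 log₁₀(3.514) = 5.46 dB

5.46 dB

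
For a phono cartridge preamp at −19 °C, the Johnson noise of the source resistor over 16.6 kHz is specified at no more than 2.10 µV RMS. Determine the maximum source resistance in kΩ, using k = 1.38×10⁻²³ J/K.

T = −19 °C + 273.15 = 254.15 K
Johnson–Nyquist: V_n = √(4kTRB) ⇒ R = V_n² / (4kTB)
4kTB = 4 × 1.38×10⁻²³ × 254.15 × 1.66×10⁴ = 2.33×10⁻¹⁶
R = (2.10×10⁻⁶)² / 2.33×10⁻¹⁶ = 1.89×10⁴ Ω = 18.9 kΩ

18.9 kΩ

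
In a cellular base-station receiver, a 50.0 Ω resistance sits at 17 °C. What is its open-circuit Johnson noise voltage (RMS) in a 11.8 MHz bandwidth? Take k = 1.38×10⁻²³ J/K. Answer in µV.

T = 17 °C + 273.15 = 290.15 K
V_n = √(4kTRB)
4kTRB = 4 × 1.38×10⁻²³ × 290.15 × 5.00×10¹ × 1.18×10⁷ = 9.45×10⁻¹² V²
V_n = √(9.45×10⁻¹²) = 3.07×10⁻⁶ V = 3.07 µV

3.07 µV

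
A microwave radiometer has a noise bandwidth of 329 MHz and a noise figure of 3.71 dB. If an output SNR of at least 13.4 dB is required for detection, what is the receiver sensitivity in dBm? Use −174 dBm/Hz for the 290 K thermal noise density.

−71.7 dBm

Sensitivity = −174 + 10 log₁₀(B) + NF + SNR_min
= −174 + 85.17 + 3.71 + 13.4
= −71.72 dBm → −71.7 dBm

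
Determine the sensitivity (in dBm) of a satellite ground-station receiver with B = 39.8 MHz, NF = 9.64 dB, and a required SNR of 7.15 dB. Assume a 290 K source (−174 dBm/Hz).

−81.2 dBm

Sensitivity = −174 + 10 log₁₀(B) + NF + SNR_min
= −174 + 76 + 9.64 + 7.15
= −81.21 dBm → −81.2 dBm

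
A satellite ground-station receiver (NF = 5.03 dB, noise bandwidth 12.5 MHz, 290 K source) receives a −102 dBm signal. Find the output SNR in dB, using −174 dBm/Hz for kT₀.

Noise floor: N = −174 + 10 log₁₀(B) + NF
10 log₁₀(1.25×10⁷) = 70.97 dB
N = −174 + 70.97 + 5.03 = −98.00 dBm
SNR = P_sig − N = −102 − (−98.00) = −4.00 dB → −4.0 dB

−4.0 dB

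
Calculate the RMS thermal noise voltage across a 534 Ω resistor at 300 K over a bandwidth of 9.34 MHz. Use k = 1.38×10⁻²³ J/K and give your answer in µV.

V_n = √(4kTRB)
4kTRB = 4 × 1.38×10⁻²³ × 300 × 5.34×10² × 9.34×10⁶ = 8.26×10⁻¹¹ V²
V_n = √(8.26×10⁻¹¹) = 9.09×10⁻⁶ V = 9.09 µV

9.09 µV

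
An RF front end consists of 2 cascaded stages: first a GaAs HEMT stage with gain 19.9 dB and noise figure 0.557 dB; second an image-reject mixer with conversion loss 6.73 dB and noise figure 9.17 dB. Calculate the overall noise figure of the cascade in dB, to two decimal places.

0.83 dB

Convert to linear (a loss of L dB is a gain of −L dB): F_i = 10^(NF_i/10), G_i = 10^(G_i,dB/10)
  Stage 1: F_1 = 10^(0.557/10) = 1.137, G_1 = 10^(19.9/10) = 97.72
  Stage 2: F_2 = 10^(9.17/10) = 8.260, G_2 = 10^(−6.73/10) = 0.2123
Friis cascade:
  F = 1.137 + (8.260 − 1)/97.72 = 1.211
NF = 10 log₁₀(1.211) = 0.83 dB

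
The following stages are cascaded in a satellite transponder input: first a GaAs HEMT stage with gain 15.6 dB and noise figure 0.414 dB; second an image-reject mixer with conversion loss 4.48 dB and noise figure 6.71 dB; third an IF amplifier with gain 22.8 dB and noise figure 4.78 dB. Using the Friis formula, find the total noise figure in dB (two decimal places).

1.32 dB

Convert to linear (a loss of L dB is a gain of −L dB): F_i = 10^(NF_i/10), G_i = 10^(G_i,dB/10)
  Stage 1: F_1 = 10^(0.414/10) = 1.100, G_1 = 10^(15.6/10) = 36.31
  Stage 2: F_2 = 10^(6.71/10) = 4.688, G_2 = 10^(−4.48/10) = 0.3565
  Stage 3: F_3 = 10^(4.78/10) = 3.006, G_3 = 10^(22.8/10) = 190.5
Friis cascade:
  F = 1.100 + (4.688 − 1)/36.31 + (3.006 − 1)/12.94 = 1.357
NF = 10 log₁₀(1.357) = 1.32 dB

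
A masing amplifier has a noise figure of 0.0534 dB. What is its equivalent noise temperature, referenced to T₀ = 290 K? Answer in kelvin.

3.59 K

F = 10^(0.0534/10) = 1.01237
T_e = (F − 1)·T₀ = (1.01237 − 1) × 290 = 3.59 K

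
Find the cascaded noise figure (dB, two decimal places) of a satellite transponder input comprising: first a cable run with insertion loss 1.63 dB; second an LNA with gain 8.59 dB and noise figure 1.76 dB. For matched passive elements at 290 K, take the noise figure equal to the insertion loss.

3.39 dB

Convert to linear (a loss of L dB is a gain of −L dB): F_i = 10^(NF_i/10), G_i = 10^(G_i,dB/10)
  Stage 1: F_1 = 10^(1.63/10) = 1.455, G_1 = 10^(−1.63/10) = 0.6871
  Stage 2: F_2 = 10^(1.76/10) = 1.500, G_2 = 10^(8.59/10) = 7.228
Friis cascade:
  F = 1.455 + (1.500 − 1)/0.6871 = 2.183
NF = 10 log₁₀(2.183) = 3.39 dB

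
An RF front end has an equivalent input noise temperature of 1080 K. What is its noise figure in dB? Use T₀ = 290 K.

F = 1 + T_e/T₀ = 1 + 1080/290 = 4.72414
NF = 10 log₁₀(4.72414) = 6.74 dB

6.74 dB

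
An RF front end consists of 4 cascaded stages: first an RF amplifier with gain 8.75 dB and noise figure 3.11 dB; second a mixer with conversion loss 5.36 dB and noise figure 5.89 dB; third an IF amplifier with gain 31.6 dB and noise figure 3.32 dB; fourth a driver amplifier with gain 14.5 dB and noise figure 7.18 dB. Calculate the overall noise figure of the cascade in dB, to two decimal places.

Convert to linear (a loss of L dB is a gain of −L dB): F_i = 10^(NF_i/10), G_i = 10^(G_i,dB/10)
  Stage 1: F_1 = 10^(3.11/10) = 2.046, G_1 = 10^(8.75/10) = 7.499
  Stage 2: F_2 = 10^(5.89/10) = 3.882, G_2 = 10^(−5.36/10) = 0.2911
  Stage 3: F_3 = 10^(3.32/10) = 2.148, G_3 = 10^(31.6/10) = 1445
  Stage 4: F_4 = 10^(7.18/10) = 5.224, G_4 = 10^(14.5/10) = 28.18
Friis cascade:
  F = 2.046 + (3.882 − 1)/7.499 + (2.148 − 1)/2.183 + (5.224 − 1)/3155 = 2.958
NF = 10 log₁₀(2.958) = 4.71 dB

4.71 dB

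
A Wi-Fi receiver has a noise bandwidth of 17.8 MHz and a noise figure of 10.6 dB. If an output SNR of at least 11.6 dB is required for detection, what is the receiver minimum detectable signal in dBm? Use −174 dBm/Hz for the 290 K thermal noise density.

Sensitivity = −174 + 10 log₁₀(B) + NF + SNR_min
= −174 + 72.5 + 10.6 + 11.6
= −79.3 dBm → −79.3 dBm

−79.3 dBm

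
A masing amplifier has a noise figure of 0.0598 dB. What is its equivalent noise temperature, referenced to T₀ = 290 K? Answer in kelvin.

F = 10^(0.0598/10) = 1.01386
T_e = (F − 1)·T₀ = (1.01386 − 1) × 290 = 4.02 K

4.02 K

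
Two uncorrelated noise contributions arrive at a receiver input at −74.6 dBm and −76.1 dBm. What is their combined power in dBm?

−72.3 dBm

Convert to linear, add, convert back:
P₁ = 3.47×10⁻¹¹ W, P₂ = 2.45×10⁻¹¹ W
P_tot = 5.92×10⁻¹¹ W → 10 log₁₀(P_tot / 10⁻³) = −72.3 dBm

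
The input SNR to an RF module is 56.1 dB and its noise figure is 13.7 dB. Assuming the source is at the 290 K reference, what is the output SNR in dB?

42.4 dB

By definition F = SNR_in/SNR_out, so in dB: SNR_out = SNR_in − NF
SNR_out = 56.1 − 13.7 = 42.4 dB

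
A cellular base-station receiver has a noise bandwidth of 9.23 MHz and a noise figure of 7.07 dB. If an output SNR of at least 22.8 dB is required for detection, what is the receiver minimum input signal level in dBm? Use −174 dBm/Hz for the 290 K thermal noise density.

Sensitivity = −174 + 10 log₁₀(B) + NF + SNR_min
= −174 + 69.65 + 7.07 + 22.8
= −74.48 dBm → −74.5 dBm

−74.5 dBm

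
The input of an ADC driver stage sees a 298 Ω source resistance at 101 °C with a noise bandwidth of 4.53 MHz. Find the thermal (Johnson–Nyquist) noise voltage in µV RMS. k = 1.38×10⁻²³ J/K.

T = 101 °C + 273.15 = 374.15 K
V_n = √(4kTRB)
4kTRB = 4 × 1.38×10⁻²³ × 374.15 × 2.98×10² × 4.53×10⁶ = 2.79×10⁻¹¹ V²
V_n = √(2.79×10⁻¹¹) = 5.28×10⁻⁶ V = 5.28 µV

5.28 µV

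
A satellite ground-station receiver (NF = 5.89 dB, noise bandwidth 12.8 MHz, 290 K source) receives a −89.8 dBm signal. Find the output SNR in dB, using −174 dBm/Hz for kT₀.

Noise floor: N = −174 + 10 log₁₀(B) + NF
10 log₁₀(1.28×10⁷) = 71.07 dB
N = −174 + 71.07 + 5.89 = −97.04 dBm
SNR = P_sig − N = −89.8 − (−97.04) = 7.24 dB → 7.2 dB

7.2 dB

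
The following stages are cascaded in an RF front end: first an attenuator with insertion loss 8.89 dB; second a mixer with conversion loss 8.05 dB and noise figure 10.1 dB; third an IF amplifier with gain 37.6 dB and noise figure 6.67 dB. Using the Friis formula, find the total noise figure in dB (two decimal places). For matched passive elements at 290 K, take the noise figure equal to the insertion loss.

Convert to linear (a loss of L dB is a gain of −L dB): F_i = 10^(NF_i/10), G_i = 10^(G_i,dB/10)
  Stage 1: F_1 = 10^(8.89/10) = 7.745, G_1 = 10^(−8.89/10) = 0.1291
  Stage 2: F_2 = 10^(10.1/10) = 10.23, G_2 = 10^(−8.05/10) = 0.1567
  Stage 3: F_3 = 10^(6.67/10) = 4.645, G_3 = 10^(37.6/10) = 5754
Friis cascade:
  F = 7.745 + (10.23 − 1)/0.1291 + (4.645 − 1)/0.02023 = 259.4
NF = 10 log₁₀(259.4) = 24.14 dB

24.14 dB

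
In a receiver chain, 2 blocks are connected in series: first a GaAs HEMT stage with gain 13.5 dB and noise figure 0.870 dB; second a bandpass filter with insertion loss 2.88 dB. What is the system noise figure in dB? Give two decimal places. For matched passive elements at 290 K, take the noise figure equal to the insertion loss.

1.02 dB

Convert to linear (a loss of L dB is a gain of −L dB): F_i = 10^(NF_i/10), G_i = 10^(G_i,dB/10)
  Stage 1: F_1 = 10^(0.870/10) = 1.222, G_1 = 10^(13.5/10) = 22.39
  Stage 2: F_2 = 10^(2.88/10) = 1.941, G_2 = 10^(−2.88/10) = 0.5152
Friis cascade:
  F = 1.222 + (1.941 − 1)/22.39 = 1.264
NF = 10 log₁₀(1.264) = 1.02 dB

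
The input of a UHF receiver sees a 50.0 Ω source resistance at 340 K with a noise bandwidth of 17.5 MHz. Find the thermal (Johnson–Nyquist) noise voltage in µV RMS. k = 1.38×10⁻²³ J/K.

4.05 µV

V_n = √(4kTRB)
4kTRB = 4 × 1.38×10⁻²³ × 340 × 5.00×10¹ × 1.75×10⁷ = 1.64×10⁻¹¹ V²
V_n = √(1.64×10⁻¹¹) = 4.05×10⁻⁶ V = 4.05 µV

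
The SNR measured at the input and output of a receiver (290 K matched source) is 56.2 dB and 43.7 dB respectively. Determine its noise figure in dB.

12.5 dB

NF (dB) = SNR_in(dB) − SNR_out(dB) when the source is at T₀
NF = 56.2 − 43.7 = 12.5 dB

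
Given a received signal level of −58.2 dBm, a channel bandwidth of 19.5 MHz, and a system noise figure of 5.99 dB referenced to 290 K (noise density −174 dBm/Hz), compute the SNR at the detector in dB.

Noise floor: N = −174 + 10 log₁₀(B) + NF
10 log₁₀(1.95×10⁷) = 72.9 dB
N = −174 + 72.9 + 5.99 = −95.11 dBm
SNR = P_sig − N = −58.2 − (−95.11) = 36.91 dB → 36.9 dB

36.9 dB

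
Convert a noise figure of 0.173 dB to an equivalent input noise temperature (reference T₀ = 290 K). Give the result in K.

F = 10^(0.173/10) = 1.04064
T_e = (F − 1)·T₀ = (1.04064 − 1) × 290 = 11.8 K

11.8 K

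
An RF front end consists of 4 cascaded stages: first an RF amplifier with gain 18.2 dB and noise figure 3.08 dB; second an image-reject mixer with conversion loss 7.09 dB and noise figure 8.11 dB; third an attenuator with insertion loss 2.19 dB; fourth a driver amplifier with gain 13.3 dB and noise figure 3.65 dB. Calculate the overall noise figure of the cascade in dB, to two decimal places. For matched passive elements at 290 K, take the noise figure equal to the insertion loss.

Convert to linear (a loss of L dB is a gain of −L dB): F_i = 10^(NF_i/10), G_i = 10^(G_i,dB/10)
  Stage 1: F_1 = 10^(3.08/10) = 2.032, G_1 = 10^(18.2/10) = 66.07
  Stage 2: F_2 = 10^(8.11/10) = 6.471, G_2 = 10^(−7.09/10) = 0.1954
  Stage 3: F_3 = 10^(2.19/10) = 1.656, G_3 = 10^(−2.19/10) = 0.6039
  Stage 4: F_4 = 10^(3.65/10) = 2.317, G_4 = 10^(13.3/10) = 21.38
Friis cascade:
  F = 2.032 + (6.471 − 1)/66.07 + (1.656 − 1)/12.91 + (2.317 − 1)/7.798 = 2.335
NF = 10 log₁₀(2.335) = 3.68 dB

3.68 dB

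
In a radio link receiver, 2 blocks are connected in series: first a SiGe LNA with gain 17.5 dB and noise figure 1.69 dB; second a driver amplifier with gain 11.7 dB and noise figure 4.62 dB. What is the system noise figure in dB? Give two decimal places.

Convert to linear (a loss of L dB is a gain of −L dB): F_i = 10^(NF_i/10), G_i = 10^(G_i,dB/10)
  Stage 1: F_1 = 10^(1.69/10) = 1.476, G_1 = 10^(17.5/10) = 56.23
  Stage 2: F_2 = 10^(4.62/10) = 2.897, G_2 = 10^(11.7/10) = 14.79
Friis cascade:
  F = 1.476 + (2.897 − 1)/56.23 = 1.509
NF = 10 log₁₀(1.509) = 1.79 dB

1.79 dB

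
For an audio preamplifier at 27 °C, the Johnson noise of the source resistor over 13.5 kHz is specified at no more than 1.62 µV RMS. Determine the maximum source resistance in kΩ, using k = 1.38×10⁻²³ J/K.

11.7 kΩ

T = 27 °C + 273.15 = 300.15 K
Johnson–Nyquist: V_n = √(4kTRB) ⇒ R = V_n² / (4kTB)
4kTB = 4 × 1.38×10⁻²³ × 300.15 × 1.35×10⁴ = 2.24×10⁻¹⁶
R = (1.62×10⁻⁶)² / 2.24×10⁻¹⁶ = 1.17×10⁴ Ω = 11.7 kΩ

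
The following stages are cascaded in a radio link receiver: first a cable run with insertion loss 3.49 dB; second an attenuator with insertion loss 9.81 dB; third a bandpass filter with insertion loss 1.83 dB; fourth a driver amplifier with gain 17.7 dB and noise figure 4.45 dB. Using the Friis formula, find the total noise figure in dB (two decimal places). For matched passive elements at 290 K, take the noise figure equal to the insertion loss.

Convert to linear (a loss of L dB is a gain of −L dB): F_i = 10^(NF_i/10), G_i = 10^(G_i,dB/10)
  Stage 1: F_1 = 10^(3.49/10) = 2.234, G_1 = 10^(−3.49/10) = 0.4477
  Stage 2: F_2 = 10^(9.81/10) = 9.572, G_2 = 10^(−9.81/10) = 0.1045
  Stage 3: F_3 = 10^(1.83/10) = 1.524, G_3 = 10^(−1.83/10) = 0.6561
  Stage 4: F_4 = 10^(4.45/10) = 2.786, G_4 = 10^(17.7/10) = 58.88
Friis cascade:
  F = 2.234 + (9.572 − 1)/0.4477 + (1.524 − 1)/0.04677 + (2.786 − 1)/0.03069 = 90.78
NF = 10 log₁₀(90.78) = 19.58 dB

19.58 dB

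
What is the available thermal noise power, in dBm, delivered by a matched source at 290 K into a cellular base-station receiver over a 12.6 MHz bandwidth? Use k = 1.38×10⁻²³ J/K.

P_n = kTB = 1.38×10⁻²³ × 290 × 1.26×10⁷ = 5.04×10⁻¹⁴ W
In dBm: 10 log₁₀(5.04×10⁻¹⁴ / 10⁻³) = −103.0 dBm

−103.0 dBm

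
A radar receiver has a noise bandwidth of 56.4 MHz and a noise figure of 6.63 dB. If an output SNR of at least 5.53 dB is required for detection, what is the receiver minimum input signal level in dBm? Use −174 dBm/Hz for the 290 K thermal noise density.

−84.3 dBm

Sensitivity = −174 + 10 log₁₀(B) + NF + SNR_min
= −174 + 77.51 + 6.63 + 5.53
= −84.33 dBm → −84.3 dBm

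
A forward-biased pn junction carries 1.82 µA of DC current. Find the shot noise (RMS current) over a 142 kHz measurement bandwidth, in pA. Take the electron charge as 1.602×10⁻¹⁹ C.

288 pA

I_n = √(2qI·B)
2qI·B = 2 × 1.602×10⁻¹⁹ × 1.82×10⁻⁶ × 1.42×10⁵ = 8.28×10⁻²⁰ A²
I_n = √(8.28×10⁻²⁰) = 2.88×10⁻¹⁰ A = 288 pA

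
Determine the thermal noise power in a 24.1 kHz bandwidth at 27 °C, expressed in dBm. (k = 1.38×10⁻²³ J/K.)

T = 27 °C + 273.15 = 300.15 K
P_n = kTB = 1.38×10⁻²³ × 300.15 × 2.41×10⁴ = 9.98×10⁻¹⁷ W
In dBm: 10 log₁₀(9.98×10⁻¹⁷ / 10⁻³) = −130.0 dBm

−130.0 dBm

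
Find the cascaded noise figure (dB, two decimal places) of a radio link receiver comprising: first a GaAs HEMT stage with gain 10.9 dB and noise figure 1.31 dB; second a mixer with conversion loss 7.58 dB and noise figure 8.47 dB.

Convert to linear (a loss of L dB is a gain of −L dB): F_i = 10^(NF_i/10), G_i = 10^(G_i,dB/10)
  Stage 1: F_1 = 10^(1.31/10) = 1.352, G_1 = 10^(10.9/10) = 12.30
  Stage 2: F_2 = 10^(8.47/10) = 7.031, G_2 = 10^(−7.58/10) = 0.1746
Friis cascade:
  F = 1.352 + (7.031 − 1)/12.30 = 1.842
NF = 10 log₁₀(1.842) = 2.65 dB

2.65 dB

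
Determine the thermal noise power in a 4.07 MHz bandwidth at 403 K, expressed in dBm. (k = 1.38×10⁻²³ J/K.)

P_n = kTB = 1.38×10⁻²³ × 403 × 4.07×10⁶ = 2.26×10⁻¹⁴ W
In dBm: 10 log₁₀(2.26×10⁻¹⁴ / 10⁻³) = −106.5 dBm

−106.5 dBm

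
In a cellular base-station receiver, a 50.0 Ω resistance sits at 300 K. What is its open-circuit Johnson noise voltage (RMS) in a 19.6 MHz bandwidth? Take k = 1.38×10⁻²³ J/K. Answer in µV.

V_n = √(4kTRB)
4kTRB = 4 × 1.38×10⁻²³ × 300 × 5.00×10¹ × 1.96×10⁷ = 1.62×10⁻¹¹ V²
V_n = √(1.62×10⁻¹¹) = 4.03×10⁻⁶ V = 4.03 µV

4.03 µV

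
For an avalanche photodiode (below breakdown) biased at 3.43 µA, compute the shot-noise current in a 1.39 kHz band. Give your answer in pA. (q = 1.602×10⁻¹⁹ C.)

I_n = √(2qI·B)
2qI·B = 2 × 1.602×10⁻¹⁹ × 3.43×10⁻⁶ × 1.39×10³ = 1.53×10⁻²¹ A²
I_n = √(1.53×10⁻²¹) = 3.91×10⁻¹¹ A = 39.1 pA

39.1 pA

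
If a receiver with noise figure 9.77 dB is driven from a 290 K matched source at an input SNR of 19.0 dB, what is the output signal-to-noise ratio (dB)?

By definition F = SNR_in/SNR_out, so in dB: SNR_out = SNR_in − NF
SNR_out = 19.0 − 9.77 = 9.23 dB

9.23 dB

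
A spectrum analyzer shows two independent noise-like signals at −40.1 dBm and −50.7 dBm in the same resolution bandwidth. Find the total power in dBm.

Convert to linear, add, convert back:
P₁ = 9.77×10⁻⁸ W, P₂ = 8.51×10⁻⁹ W
P_tot = 1.06×10⁻⁷ W → 10 log₁₀(P_tot / 10⁻³) = −39.7 dBm

−39.7 dBm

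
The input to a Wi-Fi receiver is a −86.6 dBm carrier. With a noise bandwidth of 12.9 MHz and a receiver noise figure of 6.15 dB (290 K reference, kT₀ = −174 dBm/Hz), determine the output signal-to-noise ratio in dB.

Noise floor: N = −174 + 10 log₁₀(B) + NF
10 log₁₀(1.29×10⁷) = 71.11 dB
N = −174 + 71.11 + 6.15 = −96.74 dBm
SNR = P_sig − N = −86.6 − (−96.74) = 10.14 dB → 10.1 dB

10.1 dB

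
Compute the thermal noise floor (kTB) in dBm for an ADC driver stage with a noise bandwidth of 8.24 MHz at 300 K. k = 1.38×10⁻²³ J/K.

P_n = kTB = 1.38×10⁻²³ × 300 × 8.24×10⁶ = 3.41×10⁻¹⁴ W
In dBm: 10 log₁₀(3.41×10⁻¹⁴ / 10⁻³) = −104.7 dBm

−104.7 dBm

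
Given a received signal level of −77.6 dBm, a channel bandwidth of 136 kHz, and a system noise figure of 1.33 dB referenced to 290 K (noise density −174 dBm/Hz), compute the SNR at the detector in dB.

Noise floor: N = −174 + 10 log₁₀(B) + NF
10 log₁₀(1.36×10⁵) = 51.34 dB
N = −174 + 51.34 + 1.33 = −121.33 dBm
SNR = P_sig − N = −77.6 − (−121.33) = 43.73 dB → 43.7 dB

43.7 dB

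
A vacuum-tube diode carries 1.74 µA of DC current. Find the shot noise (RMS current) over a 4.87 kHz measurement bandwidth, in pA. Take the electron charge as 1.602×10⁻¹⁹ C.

52.1 pA

I_n = √(2qI·B)
2qI·B = 2 × 1.602×10⁻¹⁹ × 1.74×10⁻⁶ × 4.87×10³ = 2.72×10⁻²¹ A²
I_n = √(2.72×10⁻²¹) = 5.21×10⁻¹¹ A = 52.1 pA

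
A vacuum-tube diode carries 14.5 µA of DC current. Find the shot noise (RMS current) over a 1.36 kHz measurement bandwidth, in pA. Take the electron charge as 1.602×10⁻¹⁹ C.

79.5 pA

I_n = √(2qI·B)
2qI·B = 2 × 1.602×10⁻¹⁹ × 1.45×10⁻⁵ × 1.36×10³ = 6.32×10⁻²¹ A²
I_n = √(6.32×10⁻²¹) = 7.95×10⁻¹¹ A = 79.5 pA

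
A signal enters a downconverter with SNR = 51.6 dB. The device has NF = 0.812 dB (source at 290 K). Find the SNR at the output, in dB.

50.788 dB

By definition F = SNR_in/SNR_out, so in dB: SNR_out = SNR_in − NF
SNR_out = 51.6 − 0.812 = 50.788 dB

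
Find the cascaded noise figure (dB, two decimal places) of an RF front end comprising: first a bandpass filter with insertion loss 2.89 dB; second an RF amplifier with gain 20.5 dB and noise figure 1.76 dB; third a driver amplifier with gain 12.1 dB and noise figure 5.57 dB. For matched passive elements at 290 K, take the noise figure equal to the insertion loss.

Convert to linear (a loss of L dB is a gain of −L dB): F_i = 10^(NF_i/10), G_i = 10^(G_i,dB/10)
  Stage 1: F_1 = 10^(2.89/10) = 1.945, G_1 = 10^(−2.89/10) = 0.5140
  Stage 2: F_2 = 10^(1.76/10) = 1.500, G_2 = 10^(20.5/10) = 112.2
  Stage 3: F_3 = 10^(5.57/10) = 3.606, G_3 = 10^(12.1/10) = 16.22
Friis cascade:
  F = 1.945 + (1.500 − 1)/0.5140 + (3.606 − 1)/57.68 = 2.963
NF = 10 log₁₀(2.963) = 4.72 dB

4.72 dB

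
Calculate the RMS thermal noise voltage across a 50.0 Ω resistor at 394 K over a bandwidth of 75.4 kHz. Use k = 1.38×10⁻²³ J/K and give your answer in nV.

V_n = √(4kTRB)
4kTRB = 4 × 1.38×10⁻²³ × 394 × 5.00×10¹ × 7.54×10⁴ = 8.20×10⁻¹⁴ V²
V_n = √(8.20×10⁻¹⁴) = 2.86×10⁻⁷ V = 286 nV

286 nV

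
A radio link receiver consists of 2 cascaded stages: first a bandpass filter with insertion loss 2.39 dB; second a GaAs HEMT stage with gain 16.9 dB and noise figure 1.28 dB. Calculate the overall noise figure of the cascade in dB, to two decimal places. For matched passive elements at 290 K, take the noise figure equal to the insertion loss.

3.67 dB

Convert to linear (a loss of L dB is a gain of −L dB): F_i = 10^(NF_i/10), G_i = 10^(G_i,dB/10)
  Stage 1: F_1 = 10^(2.39/10) = 1.734, G_1 = 10^(−2.39/10) = 0.5768
  Stage 2: F_2 = 10^(1.28/10) = 1.343, G_2 = 10^(16.9/10) = 48.98
Friis cascade:
  F = 1.734 + (1.343 − 1)/0.5768 = 2.328
NF = 10 log₁₀(2.328) = 3.67 dB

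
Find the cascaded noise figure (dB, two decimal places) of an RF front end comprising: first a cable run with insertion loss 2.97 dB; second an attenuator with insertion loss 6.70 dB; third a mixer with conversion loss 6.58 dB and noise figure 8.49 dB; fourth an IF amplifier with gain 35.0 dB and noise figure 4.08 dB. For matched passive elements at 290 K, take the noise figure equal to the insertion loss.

21.18 dB

Convert to linear (a loss of L dB is a gain of −L dB): F_i = 10^(NF_i/10), G_i = 10^(G_i,dB/10)
  Stage 1: F_1 = 10^(2.97/10) = 1.982, G_1 = 10^(−2.97/10) = 0.5047
  Stage 2: F_2 = 10^(6.70/10) = 4.677, G_2 = 10^(−6.70/10) = 0.2138
  Stage 3: F_3 = 10^(8.49/10) = 7.063, G_3 = 10^(−6.58/10) = 0.2198
  Stage 4: F_4 = 10^(4.08/10) = 2.559, G_4 = 10^(35.0/10) = 3162
Friis cascade:
  F = 1.982 + (4.677 − 1)/0.5047 + (7.063 − 1)/0.1079 + (2.559 − 1)/0.02371 = 131.2
NF = 10 log₁₀(131.2) = 21.18 dB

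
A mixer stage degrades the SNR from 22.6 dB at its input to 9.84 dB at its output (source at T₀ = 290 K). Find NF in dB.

12.76 dB

NF (dB) = SNR_in(dB) − SNR_out(dB) when the source is at T₀
NF = 22.6 − 9.84 = 12.76 dB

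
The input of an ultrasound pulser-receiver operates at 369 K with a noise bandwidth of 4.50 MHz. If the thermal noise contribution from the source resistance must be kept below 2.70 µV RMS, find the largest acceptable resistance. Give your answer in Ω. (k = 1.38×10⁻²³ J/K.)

79.5 Ω

Johnson–Nyquist: V_n = √(4kTRB) ⇒ R = V_n² / (4kTB)
4kTB = 4 × 1.38×10⁻²³ × 369 × 4.50×10⁶ = 9.17×10⁻¹⁴
R = (2.70×10⁻⁶)² / 9.17×10⁻¹⁴ = 7.95×10¹ Ω = 79.5 Ω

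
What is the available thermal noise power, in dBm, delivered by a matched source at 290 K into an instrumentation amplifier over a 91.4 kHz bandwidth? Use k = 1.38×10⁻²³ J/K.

−124.4 dBm

P_n = kTB = 1.38×10⁻²³ × 290 × 9.14×10⁴ = 3.66×10⁻¹⁶ W
In dBm: 10 log₁₀(3.66×10⁻¹⁶ / 10⁻³) = −124.4 dBm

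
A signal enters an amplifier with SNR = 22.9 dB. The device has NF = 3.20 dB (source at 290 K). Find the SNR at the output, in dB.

19.70 dB

By definition F = SNR_in/SNR_out, so in dB: SNR_out = SNR_in − NF
SNR_out = 22.9 − 3.20 = 19.70 dB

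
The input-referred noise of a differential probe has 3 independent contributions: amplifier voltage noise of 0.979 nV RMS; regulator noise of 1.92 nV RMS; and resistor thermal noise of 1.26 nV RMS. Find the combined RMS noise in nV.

Uncorrelated sources add in power (mean-square): V_tot = √(ΣV_i²)
V_tot = √[(9.79×10⁻¹⁰)² + (1.92×10⁻⁹)² + (1.26×10⁻⁹)²] = 2.50×10⁻⁹ V = 2.50 nV

2.50 nV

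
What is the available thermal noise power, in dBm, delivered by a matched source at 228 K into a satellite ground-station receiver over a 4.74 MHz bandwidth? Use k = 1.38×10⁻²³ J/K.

−108.3 dBm

P_n = kTB = 1.38×10⁻²³ × 228 × 4.74×10⁶ = 1.49×10⁻¹⁴ W
In dBm: 10 log₁₀(1.49×10⁻¹⁴ / 10⁻³) = −108.3 dBm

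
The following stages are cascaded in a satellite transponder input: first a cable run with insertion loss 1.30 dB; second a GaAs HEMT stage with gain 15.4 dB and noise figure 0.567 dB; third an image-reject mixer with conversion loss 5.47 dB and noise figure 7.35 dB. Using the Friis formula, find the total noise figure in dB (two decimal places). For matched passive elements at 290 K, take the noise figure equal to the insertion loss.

2.33 dB

Convert to linear (a loss of L dB is a gain of −L dB): F_i = 10^(NF_i/10), G_i = 10^(G_i,dB/10)
  Stage 1: F_1 = 10^(1.30/10) = 1.349, G_1 = 10^(−1.30/10) = 0.7413
  Stage 2: F_2 = 10^(0.567/10) = 1.139, G_2 = 10^(15.4/10) = 34.67
  Stage 3: F_3 = 10^(7.35/10) = 5.433, G_3 = 10^(−5.47/10) = 0.2838
Friis cascade:
  F = 1.349 + (1.139 − 1)/0.7413 + (5.433 − 1)/25.70 = 1.710
NF = 10 log₁₀(1.710) = 2.33 dB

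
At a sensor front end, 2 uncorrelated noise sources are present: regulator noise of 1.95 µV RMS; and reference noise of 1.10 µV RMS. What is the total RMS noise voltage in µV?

Uncorrelated sources add in power (mean-square): V_tot = √(ΣV_i²)
V_tot = √[(1.95×10⁻⁶)² + (1.10×10⁻⁶)²] = 2.24×10⁻⁶ V = 2.24 µV

2.24 µV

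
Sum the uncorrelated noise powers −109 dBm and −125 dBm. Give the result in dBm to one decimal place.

Convert to linear, add, convert back:
P₁ = 1.26×10⁻¹⁴ W, P₂ = 3.16×10⁻¹⁶ W
P_tot = 1.29×10⁻¹⁴ W → 10 log₁₀(P_tot / 10⁻³) = −108.9 dBm

−108.9 dBm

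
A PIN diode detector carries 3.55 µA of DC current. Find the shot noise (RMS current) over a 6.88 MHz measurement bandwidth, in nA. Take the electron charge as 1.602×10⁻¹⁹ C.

2.80 nA

I_n = √(2qI·B)
2qI·B = 2 × 1.602×10⁻¹⁹ × 3.55×10⁻⁶ × 6.88×10⁶ = 7.83×10⁻¹⁸ A²
I_n = √(7.83×10⁻¹⁸) = 2.80×10⁻⁹ A = 2.80 nA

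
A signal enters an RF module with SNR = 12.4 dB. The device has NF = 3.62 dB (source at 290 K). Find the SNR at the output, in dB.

8.78 dB

By definition F = SNR_in/SNR_out, so in dB: SNR_out = SNR_in − NF
SNR_out = 12.4 − 3.62 = 8.78 dB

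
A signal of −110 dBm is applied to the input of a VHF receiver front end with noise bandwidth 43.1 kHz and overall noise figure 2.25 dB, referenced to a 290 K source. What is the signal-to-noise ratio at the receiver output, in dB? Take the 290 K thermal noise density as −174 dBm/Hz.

Noise floor: N = −174 + 10 log₁₀(B) + NF
10 log₁₀(4.31×10⁴) = 46.34 dB
N = −174 + 46.34 + 2.25 = −125.41 dBm
SNR = P_sig − N = −110 − (−125.41) = 15.41 dB → 15.4 dB

15.4 dB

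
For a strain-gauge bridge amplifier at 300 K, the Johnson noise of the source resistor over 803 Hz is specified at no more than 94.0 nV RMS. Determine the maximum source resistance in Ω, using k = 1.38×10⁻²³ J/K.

664 Ω

Johnson–Nyquist: V_n = √(4kTRB) ⇒ R = V_n² / (4kTB)
4kTB = 4 × 1.38×10⁻²³ × 300 × 8.03×10² = 1.33×10⁻¹⁷
R = (9.40×10⁻⁸)² / 1.33×10⁻¹⁷ = 6.64×10² Ω = 664 Ω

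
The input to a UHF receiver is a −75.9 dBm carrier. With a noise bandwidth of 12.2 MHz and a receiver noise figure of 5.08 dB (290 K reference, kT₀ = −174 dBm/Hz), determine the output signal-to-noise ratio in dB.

Noise floor: N = −174 + 10 log₁₀(B) + NF
10 log₁₀(1.22×10⁷) = 70.86 dB
N = −174 + 70.86 + 5.08 = −98.06 dBm
SNR = P_sig − N = −75.9 − (−98.06) = 22.16 dB → 22.2 dB

22.2 dB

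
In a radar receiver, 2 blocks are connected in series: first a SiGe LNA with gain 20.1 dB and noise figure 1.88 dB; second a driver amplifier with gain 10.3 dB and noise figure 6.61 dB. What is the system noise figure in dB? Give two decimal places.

Convert to linear (a loss of L dB is a gain of −L dB): F_i = 10^(NF_i/10), G_i = 10^(G_i,dB/10)
  Stage 1: F_1 = 10^(1.88/10) = 1.542, G_1 = 10^(20.1/10) = 102.3
  Stage 2: F_2 = 10^(6.61/10) = 4.581, G_2 = 10^(10.3/10) = 10.72
Friis cascade:
  F = 1.542 + (4.581 − 1)/102.3 = 1.577
NF = 10 log₁₀(1.577) = 1.98 dB

1.98 dB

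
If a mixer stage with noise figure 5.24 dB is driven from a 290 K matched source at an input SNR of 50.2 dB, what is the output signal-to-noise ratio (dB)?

44.96 dB

By definition F = SNR_in/SNR_out, so in dB: SNR_out = SNR_in − NF
SNR_out = 50.2 − 5.24 = 44.96 dB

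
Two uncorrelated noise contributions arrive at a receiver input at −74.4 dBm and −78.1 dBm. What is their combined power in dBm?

−72.9 dBm

Convert to linear, add, convert back:
P₁ = 3.63×10⁻¹¹ W, P₂ = 1.55×10⁻¹¹ W
P_tot = 5.18×10⁻¹¹ W → 10 log₁₀(P_tot / 10⁻³) = −72.9 dBm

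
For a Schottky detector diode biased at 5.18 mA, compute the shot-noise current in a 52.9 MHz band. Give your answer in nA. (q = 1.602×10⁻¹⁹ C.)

296 nA

I_n = √(2qI·B)
2qI·B = 2 × 1.602×10⁻¹⁹ × 5.18×10⁻³ × 5.29×10⁷ = 8.78×10⁻¹⁴ A²
I_n = √(8.78×10⁻¹⁴) = 2.96×10⁻⁷ A = 296 nA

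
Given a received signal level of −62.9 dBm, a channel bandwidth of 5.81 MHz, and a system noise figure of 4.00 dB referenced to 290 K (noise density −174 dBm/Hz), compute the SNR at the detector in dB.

39.5 dB

Noise floor: N = −174 + 10 log₁₀(B) + NF
10 log₁₀(5.81×10⁶) = 67.64 dB
N = −174 + 67.64 + 4.00 = −102.36 dBm
SNR = P_sig − N = −62.9 − (−102.36) = 39.46 dB → 39.5 dB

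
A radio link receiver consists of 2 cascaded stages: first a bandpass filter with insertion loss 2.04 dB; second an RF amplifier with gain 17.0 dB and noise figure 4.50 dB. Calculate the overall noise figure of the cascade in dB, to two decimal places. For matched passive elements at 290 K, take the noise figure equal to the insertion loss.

6.54 dB

Convert to linear (a loss of L dB is a gain of −L dB): F_i = 10^(NF_i/10), G_i = 10^(G_i,dB/10)
  Stage 1: F_1 = 10^(2.04/10) = 1.600, G_1 = 10^(−2.04/10) = 0.6252
  Stage 2: F_2 = 10^(4.50/10) = 2.818, G_2 = 10^(17.0/10) = 50.12
Friis cascade:
  F = 1.600 + (2.818 − 1)/0.6252 = 4.508
NF = 10 log₁₀(4.508) = 6.54 dB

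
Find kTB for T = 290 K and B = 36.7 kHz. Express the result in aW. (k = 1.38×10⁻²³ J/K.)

147 aW

P_n = kTB = 1.38×10⁻²³ × 290 × 3.67×10⁴ = 1.47×10⁻¹⁶ W = 147 aW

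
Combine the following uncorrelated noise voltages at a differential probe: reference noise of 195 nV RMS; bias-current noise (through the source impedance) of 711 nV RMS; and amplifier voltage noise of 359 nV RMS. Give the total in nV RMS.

Uncorrelated sources add in power (mean-square): V_tot = √(ΣV_i²)
V_tot = √[(1.95×10⁻⁷)² + (7.11×10⁻⁷)² + (3.59×10⁻⁷)²] = 8.20×10⁻⁷ V = 820 nV

820 nV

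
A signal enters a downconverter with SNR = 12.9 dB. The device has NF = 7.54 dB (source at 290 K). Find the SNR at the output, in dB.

5.36 dB

By definition F = SNR_in/SNR_out, so in dB: SNR_out = SNR_in − NF
SNR_out = 12.9 − 7.54 = 5.36 dB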